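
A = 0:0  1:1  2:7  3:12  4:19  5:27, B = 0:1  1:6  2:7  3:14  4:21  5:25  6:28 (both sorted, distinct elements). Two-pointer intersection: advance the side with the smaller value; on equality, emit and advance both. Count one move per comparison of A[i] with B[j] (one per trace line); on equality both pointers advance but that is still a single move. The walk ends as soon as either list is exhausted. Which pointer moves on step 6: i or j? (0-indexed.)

[i=0,j=0] 0<1 → i++
[i=1,j=0] 1==1 emit → i++,j++
[i=2,j=1] 7>6 → j++
[i=2,j=2] 7==7 emit → i++,j++
[i=3,j=3] 12<14 → i++
[i=4,j=3] 19>14 → j++

j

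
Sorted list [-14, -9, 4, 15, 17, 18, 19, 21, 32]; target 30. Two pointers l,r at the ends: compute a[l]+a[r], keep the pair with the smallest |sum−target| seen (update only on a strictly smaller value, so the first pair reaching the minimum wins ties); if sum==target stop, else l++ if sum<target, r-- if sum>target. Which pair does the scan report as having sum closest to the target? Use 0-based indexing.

[0,8] -14+32=18 d=12 * → l++
[1,8] -9+32=23 d=7 * → l++
[2,8] 4+32=36 d=6 * → r--
[2,7] 4+21=25 d=5 * → l++
[3,7] 15+21=36 d=6 → r--
[3,6] 15+19=34 d=4 * → r--
[3,5] 15+18=33 d=3 * → r--
[3,4] 15+17=32 d=2 * → r--

pair (15, 17) with sum 32 (|Δ|=2)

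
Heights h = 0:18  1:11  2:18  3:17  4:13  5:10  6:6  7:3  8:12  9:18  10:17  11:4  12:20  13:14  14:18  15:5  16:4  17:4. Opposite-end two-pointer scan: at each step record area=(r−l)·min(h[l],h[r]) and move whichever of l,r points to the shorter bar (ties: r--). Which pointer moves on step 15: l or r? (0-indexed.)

l

[0,17] min(18,4)*17=68 best=68 * → r--
[0,16] min(18,4)*16=64 best=68 → r--
[0,15] min(18,5)*15=75 best=75 * → r--
[0,14] min(18,18)*14=252 best=252 * → r--
[0,13] min(18,14)*13=182 best=252 → r--
[0,12] min(18,20)*12=216 best=252 → l++
[1,12] min(11,20)*11=121 best=252 → l++
[2,12] min(18,20)*10=180 best=252 → l++
[3,12] min(17,20)*9=153 best=252 → l++
[4,12] min(13,20)*8=104 best=252 → l++
[5,12] min(10,20)*7=70 best=252 → l++
[6,12] min(6,20)*6=36 best=252 → l++
[7,12] min(3,20)*5=15 best=252 → l++
[8,12] min(12,20)*4=48 best=252 → l++
[9,12] min(18,20)*3=54 best=252 → l++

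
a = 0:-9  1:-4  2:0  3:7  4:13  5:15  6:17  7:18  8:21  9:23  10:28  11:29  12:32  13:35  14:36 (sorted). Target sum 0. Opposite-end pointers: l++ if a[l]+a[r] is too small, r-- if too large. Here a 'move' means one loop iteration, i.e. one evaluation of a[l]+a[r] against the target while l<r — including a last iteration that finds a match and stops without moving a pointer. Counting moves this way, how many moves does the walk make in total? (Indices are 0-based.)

14 moves

l=0 r=14: -9+36=27 >0, r--
l=0 r=13: -9+35=26 >0, r--
l=0 r=12: -9+32=23 >0, r--
l=0 r=11: -9+29=20 >0, r--
l=0 r=10: -9+28=19 >0, r--
l=0 r=9: -9+23=14 >0, r--
l=0 r=8: -9+21=12 >0, r--
l=0 r=7: -9+18=9 >0, r--
l=0 r=6: -9+17=8 >0, r--
l=0 r=5: -9+15=6 >0, r--
l=0 r=4: -9+13=4 >0, r--
l=0 r=3: -9+7=-2 <0, l++
l=1 r=3: -4+7=3 >0, r--
l=1 r=2: -4+0=-4 <0, l++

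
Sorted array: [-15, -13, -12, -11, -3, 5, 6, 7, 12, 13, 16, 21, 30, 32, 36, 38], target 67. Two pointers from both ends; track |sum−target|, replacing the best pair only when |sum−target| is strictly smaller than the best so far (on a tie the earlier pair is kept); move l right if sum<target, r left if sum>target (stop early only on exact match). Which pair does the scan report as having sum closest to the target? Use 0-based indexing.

pair (30, 38) with sum 68 (|Δ|=1)

[0,15] -15+38=23 d=44 * → l++
[1,15] -13+38=25 d=42 * → l++
[2,15] -12+38=26 d=41 * → l++
[3,15] -11+38=27 d=40 * → l++
[4,15] -3+38=35 d=32 * → l++
[5,15] 5+38=43 d=24 * → l++
[6,15] 6+38=44 d=23 * → l++
[7,15] 7+38=45 d=22 * → l++
[8,15] 12+38=50 d=17 * → l++
[9,15] 13+38=51 d=16 * → l++
[10,15] 16+38=54 d=13 * → l++
[11,15] 21+38=59 d=8 * → l++
[12,15] 30+38=68 d=1 * → r--
[12,14] 30+36=66 d=1 → l++
[13,14] 32+36=68 d=1 → r--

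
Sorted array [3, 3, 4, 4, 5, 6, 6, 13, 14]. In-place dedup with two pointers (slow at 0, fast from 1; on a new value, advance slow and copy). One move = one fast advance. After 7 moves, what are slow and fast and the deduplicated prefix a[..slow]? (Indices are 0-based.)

slow=4, fast=8, prefix=[3, 4, 5, 6, 13]

(s=0,f=1) a[fast]=3=a[slow] dup → fast++
(s=0,f=2) a[fast]=4≠a[slow]=3 write a[1]=4 → slow++,fast++
(s=1,f=3) a[fast]=4=a[slow] dup → fast++
(s=1,f=4) a[fast]=5≠a[slow]=4 write a[2]=5 → slow++,fast++
(s=2,f=5) a[fast]=6≠a[slow]=5 write a[3]=6 → slow++,fast++
(s=3,f=6) a[fast]=6=a[slow] dup → fast++
(s=3,f=7) a[fast]=13≠a[slow]=6 write a[4]=13 → slow++,fast++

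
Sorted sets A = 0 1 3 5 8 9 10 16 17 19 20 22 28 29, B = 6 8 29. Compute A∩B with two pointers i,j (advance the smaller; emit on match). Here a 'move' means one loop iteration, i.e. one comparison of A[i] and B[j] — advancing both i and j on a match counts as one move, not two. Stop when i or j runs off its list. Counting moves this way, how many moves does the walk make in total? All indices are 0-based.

[i=0,j=0] 0<6 → i++
[i=1,j=0] 1<6 → i++
[i=2,j=0] 3<6 → i++
[i=3,j=0] 5<6 → i++
[i=4,j=0] 8>6 → j++
[i=4,j=1] 8==8 emit → i++,j++
[i=5,j=2] 9<29 → i++
[i=6,j=2] 10<29 → i++
[i=7,j=2] 16<29 → i++
[i=8,j=2] 17<29 → i++
[i=9,j=2] 19<29 → i++
[i=10,j=2] 20<29 → i++
[i=11,j=2] 22<29 → i++
[i=12,j=2] 28<29 → i++
[i=13,j=2] 29==29 emit → i++,j++

15 moves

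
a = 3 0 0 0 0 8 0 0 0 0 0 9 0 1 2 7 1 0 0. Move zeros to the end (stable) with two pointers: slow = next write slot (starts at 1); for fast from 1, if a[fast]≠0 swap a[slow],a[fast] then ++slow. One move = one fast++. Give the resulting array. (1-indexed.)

slow=1 fast=1: a[fast]=3≠0 swap→a[1]=3, slow++,fast++
slow=2 fast=2: a[fast]=0, fast++
slow=2 fast=3: a[fast]=0, fast++
slow=2 fast=4: a[fast]=0, fast++
slow=2 fast=5: a[fast]=0, fast++
slow=2 fast=6: a[fast]=8≠0 swap→a[2]=8, slow++,fast++
slow=3 fast=7: a[fast]=0, fast++
slow=3 fast=8: a[fast]=0, fast++
slow=3 fast=9: a[fast]=0, fast++
slow=3 fast=10: a[fast]=0, fast++
slow=3 fast=11: a[fast]=0, fast++
slow=3 fast=12: a[fast]=9≠0 swap→a[3]=9, slow++,fast++
slow=4 fast=13: a[fast]=0, fast++
slow=4 fast=14: a[fast]=1≠0 swap→a[4]=1, slow++,fast++
slow=5 fast=15: a[fast]=2≠0 swap→a[5]=2, slow++,fast++
slow=6 fast=16: a[fast]=7≠0 swap→a[6]=7, slow++,fast++
slow=7 fast=17: a[fast]=1≠0 swap→a[7]=1, slow++,fast++
slow=8 fast=18: a[fast]=0, fast++
slow=8 fast=19: a[fast]=0, fast++

[3, 8, 9, 1, 2, 7, 1, 0, 0, 0, 0, 0, 0, 0, 0, 0, 0, 0, 0]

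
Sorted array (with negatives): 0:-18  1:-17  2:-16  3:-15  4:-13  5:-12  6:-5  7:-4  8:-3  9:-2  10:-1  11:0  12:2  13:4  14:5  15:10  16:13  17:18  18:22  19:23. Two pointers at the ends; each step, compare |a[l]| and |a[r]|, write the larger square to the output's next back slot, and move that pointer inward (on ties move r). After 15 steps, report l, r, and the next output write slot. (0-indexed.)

l=8, r=12, next write slot=4

l=0 r=19: |-18|<=|23| out[19]=529, r--
l=0 r=18: |-18|<=|22| out[18]=484, r--
l=0 r=17: |-18|<=|18| out[17]=324, r--
l=0 r=16: |-18|>|13| out[16]=324, l++
l=1 r=16: |-17|>|13| out[15]=289, l++
l=2 r=16: |-16|>|13| out[14]=256, l++
l=3 r=16: |-15|>|13| out[13]=225, l++
l=4 r=16: |-13|<=|13| out[12]=169, r--
l=4 r=15: |-13|>|10| out[11]=169, l++
l=5 r=15: |-12|>|10| out[10]=144, l++
l=6 r=15: |-5|<=|10| out[9]=100, r--
l=6 r=14: |-5|<=|5| out[8]=25, r--
l=6 r=13: |-5|>|4| out[7]=25, l++
l=7 r=13: |-4|<=|4| out[6]=16, r--
l=7 r=12: |-4|>|2| out[5]=16, l++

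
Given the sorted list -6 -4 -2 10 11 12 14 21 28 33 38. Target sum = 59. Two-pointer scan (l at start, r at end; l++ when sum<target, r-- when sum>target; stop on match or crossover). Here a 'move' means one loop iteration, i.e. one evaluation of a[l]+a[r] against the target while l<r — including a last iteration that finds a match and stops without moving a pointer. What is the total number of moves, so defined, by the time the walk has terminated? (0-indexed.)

8 moves

[0,10] -6+38=32 <59 → l++
[1,10] -4+38=34 <59 → l++
[2,10] -2+38=36 <59 → l++
[3,10] 10+38=48 <59 → l++
[4,10] 11+38=49 <59 → l++
[5,10] 12+38=50 <59 → l++
[6,10] 14+38=52 <59 → l++
[7,10] 21+38=59 → found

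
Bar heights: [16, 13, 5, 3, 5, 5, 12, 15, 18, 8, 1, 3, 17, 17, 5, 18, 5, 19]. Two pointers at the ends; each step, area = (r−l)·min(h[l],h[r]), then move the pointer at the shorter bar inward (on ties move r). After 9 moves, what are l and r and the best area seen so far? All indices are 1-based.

l=1 r=18: min(16,19)*17=272 best=272 *, l++
l=2 r=18: min(13,19)*16=208 best=272, l++
l=3 r=18: min(5,19)*15=75 best=272, l++
l=4 r=18: min(3,19)*14=42 best=272, l++
l=5 r=18: min(5,19)*13=65 best=272, l++
l=6 r=18: min(5,19)*12=60 best=272, l++
l=7 r=18: min(12,19)*11=132 best=272, l++
l=8 r=18: min(15,19)*10=150 best=272, l++
l=9 r=18: min(18,19)*9=162 best=272, l++

l=10, r=18, best area=272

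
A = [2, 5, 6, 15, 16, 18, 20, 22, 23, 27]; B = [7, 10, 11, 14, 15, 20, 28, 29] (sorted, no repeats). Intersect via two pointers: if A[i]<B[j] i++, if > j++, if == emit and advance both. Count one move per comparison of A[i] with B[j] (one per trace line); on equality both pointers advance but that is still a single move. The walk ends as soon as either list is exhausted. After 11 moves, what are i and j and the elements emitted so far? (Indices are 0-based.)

i=0 j=0: 2<7, i++
i=1 j=0: 5<7, i++
i=2 j=0: 6<7, i++
i=3 j=0: 15>7, j++
i=3 j=1: 15>10, j++
i=3 j=2: 15>11, j++
i=3 j=3: 15>14, j++
i=3 j=4: 15==15 emit, i++,j++
i=4 j=5: 16<20, i++
i=5 j=5: 18<20, i++
i=6 j=5: 20==20 emit, i++,j++

i=7, j=6, emitted=[15, 20]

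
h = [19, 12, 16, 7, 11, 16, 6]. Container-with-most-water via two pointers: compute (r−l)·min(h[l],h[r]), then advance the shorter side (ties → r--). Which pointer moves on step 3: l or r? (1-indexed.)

r

[1,7] min(19,6)*6=36 best=36 * → r--
[1,6] min(19,16)*5=80 best=80 * → r--
[1,5] min(19,11)*4=44 best=80 → r--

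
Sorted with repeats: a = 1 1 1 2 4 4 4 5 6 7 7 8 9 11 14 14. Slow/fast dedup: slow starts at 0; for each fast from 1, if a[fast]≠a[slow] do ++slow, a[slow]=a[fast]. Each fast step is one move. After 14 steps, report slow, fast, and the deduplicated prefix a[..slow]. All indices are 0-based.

(s=0,f=1) a[fast]=1=a[slow] dup → fast++
(s=0,f=2) a[fast]=1=a[slow] dup → fast++
(s=0,f=3) a[fast]=2≠a[slow]=1 write a[1]=2 → slow++,fast++
(s=1,f=4) a[fast]=4≠a[slow]=2 write a[2]=4 → slow++,fast++
(s=2,f=5) a[fast]=4=a[slow] dup → fast++
(s=2,f=6) a[fast]=4=a[slow] dup → fast++
(s=2,f=7) a[fast]=5≠a[slow]=4 write a[3]=5 → slow++,fast++
(s=3,f=8) a[fast]=6≠a[slow]=5 write a[4]=6 → slow++,fast++
(s=4,f=9) a[fast]=7≠a[slow]=6 write a[5]=7 → slow++,fast++
(s=5,f=10) a[fast]=7=a[slow] dup → fast++
(s=5,f=11) a[fast]=8≠a[slow]=7 write a[6]=8 → slow++,fast++
(s=6,f=12) a[fast]=9≠a[slow]=8 write a[7]=9 → slow++,fast++
(s=7,f=13) a[fast]=11≠a[slow]=9 write a[8]=11 → slow++,fast++
(s=8,f=14) a[fast]=14≠a[slow]=11 write a[9]=14 → slow++,fast++

slow=9, fast=15, prefix=[1, 2, 4, 5, 6, 7, 8, 9, 11, 14]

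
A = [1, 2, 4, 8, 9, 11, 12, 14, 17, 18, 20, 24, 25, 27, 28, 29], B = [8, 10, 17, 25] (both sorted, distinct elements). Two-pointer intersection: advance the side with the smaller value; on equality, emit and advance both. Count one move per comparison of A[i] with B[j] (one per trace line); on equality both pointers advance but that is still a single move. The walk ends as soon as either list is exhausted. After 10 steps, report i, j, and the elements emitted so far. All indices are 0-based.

[i=0,j=0] 1<8 → i++
[i=1,j=0] 2<8 → i++
[i=2,j=0] 4<8 → i++
[i=3,j=0] 8==8 emit → i++,j++
[i=4,j=1] 9<10 → i++
[i=5,j=1] 11>10 → j++
[i=5,j=2] 11<17 → i++
[i=6,j=2] 12<17 → i++
[i=7,j=2] 14<17 → i++
[i=8,j=2] 17==17 emit → i++,j++

i=9, j=3, emitted=[8, 17]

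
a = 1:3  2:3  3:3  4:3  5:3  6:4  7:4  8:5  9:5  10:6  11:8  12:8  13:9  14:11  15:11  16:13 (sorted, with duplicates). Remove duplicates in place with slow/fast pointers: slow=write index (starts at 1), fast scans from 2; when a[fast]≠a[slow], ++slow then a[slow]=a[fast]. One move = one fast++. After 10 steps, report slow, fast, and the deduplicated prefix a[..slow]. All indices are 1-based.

slow=5, fast=12, prefix=[3, 4, 5, 6, 8]

(s=1,f=2) a[fast]=3=a[slow] dup → fast++
(s=1,f=3) a[fast]=3=a[slow] dup → fast++
(s=1,f=4) a[fast]=3=a[slow] dup → fast++
(s=1,f=5) a[fast]=3=a[slow] dup → fast++
(s=1,f=6) a[fast]=4≠a[slow]=3 write a[2]=4 → slow++,fast++
(s=2,f=7) a[fast]=4=a[slow] dup → fast++
(s=2,f=8) a[fast]=5≠a[slow]=4 write a[3]=5 → slow++,fast++
(s=3,f=9) a[fast]=5=a[slow] dup → fast++
(s=3,f=10) a[fast]=6≠a[slow]=5 write a[4]=6 → slow++,fast++
(s=4,f=11) a[fast]=8≠a[slow]=6 write a[5]=8 → slow++,fast++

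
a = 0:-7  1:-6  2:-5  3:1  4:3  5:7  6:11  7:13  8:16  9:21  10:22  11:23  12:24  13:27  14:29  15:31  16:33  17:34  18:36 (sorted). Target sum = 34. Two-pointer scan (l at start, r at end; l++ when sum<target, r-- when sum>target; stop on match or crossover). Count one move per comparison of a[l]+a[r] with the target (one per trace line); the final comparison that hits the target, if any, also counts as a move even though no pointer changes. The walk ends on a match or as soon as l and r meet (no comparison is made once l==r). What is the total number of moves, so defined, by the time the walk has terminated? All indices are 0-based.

[0,18] -7+36=29 <34 → l++
[1,18] -6+36=30 <34 → l++
[2,18] -5+36=31 <34 → l++
[3,18] 1+36=37 >34 → r--
[3,17] 1+34=35 >34 → r--
[3,16] 1+33=34 → found

6 moves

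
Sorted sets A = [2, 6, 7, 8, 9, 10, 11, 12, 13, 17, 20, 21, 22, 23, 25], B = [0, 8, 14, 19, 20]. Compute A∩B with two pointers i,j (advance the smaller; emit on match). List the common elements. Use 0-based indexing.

i=0 j=0: 2>0, j++
i=0 j=1: 2<8, i++
i=1 j=1: 6<8, i++
i=2 j=1: 7<8, i++
i=3 j=1: 8==8 emit, i++,j++
i=4 j=2: 9<14, i++
i=5 j=2: 10<14, i++
i=6 j=2: 11<14, i++
i=7 j=2: 12<14, i++
i=8 j=2: 13<14, i++
i=9 j=2: 17>14, j++
i=9 j=3: 17<19, i++
i=10 j=3: 20>19, j++
i=10 j=4: 20==20 emit, i++,j++

intersection = [8, 20]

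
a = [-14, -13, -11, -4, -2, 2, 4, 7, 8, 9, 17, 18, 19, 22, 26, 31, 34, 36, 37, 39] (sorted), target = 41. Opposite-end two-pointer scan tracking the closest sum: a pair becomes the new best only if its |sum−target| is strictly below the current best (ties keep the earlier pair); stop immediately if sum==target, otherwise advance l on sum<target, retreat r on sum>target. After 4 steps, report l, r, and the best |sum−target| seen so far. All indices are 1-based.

[1,20] -14+39=25 d=16 * → l++
[2,20] -13+39=26 d=15 * → l++
[3,20] -11+39=28 d=13 * → l++
[4,20] -4+39=35 d=6 * → l++

l=5, r=20, best |Δ|=6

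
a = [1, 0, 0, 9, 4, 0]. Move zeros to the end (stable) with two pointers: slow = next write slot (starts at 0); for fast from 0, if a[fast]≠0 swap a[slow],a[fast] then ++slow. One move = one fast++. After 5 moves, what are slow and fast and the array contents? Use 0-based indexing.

slow=0 fast=0: a[fast]=1≠0 swap→a[0]=1, slow++,fast++
slow=1 fast=1: a[fast]=0, fast++
slow=1 fast=2: a[fast]=0, fast++
slow=1 fast=3: a[fast]=9≠0 swap→a[1]=9, slow++,fast++
slow=2 fast=4: a[fast]=4≠0 swap→a[2]=4, slow++,fast++

slow=3, fast=5, a=[1, 9, 4, 0, 0, 0]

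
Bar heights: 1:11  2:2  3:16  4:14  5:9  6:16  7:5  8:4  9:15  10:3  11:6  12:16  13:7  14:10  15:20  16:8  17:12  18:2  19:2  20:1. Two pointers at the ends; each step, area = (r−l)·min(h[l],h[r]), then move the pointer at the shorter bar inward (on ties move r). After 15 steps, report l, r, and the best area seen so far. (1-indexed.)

[1,20] min(11,1)*19=19 best=19 * → r--
[1,19] min(11,2)*18=36 best=36 * → r--
[1,18] min(11,2)*17=34 best=36 → r--
[1,17] min(11,12)*16=176 best=176 * → l++
[2,17] min(2,12)*15=30 best=176 → l++
[3,17] min(16,12)*14=168 best=176 → r--
[3,16] min(16,8)*13=104 best=176 → r--
[3,15] min(16,20)*12=192 best=192 * → l++
[4,15] min(14,20)*11=154 best=192 → l++
[5,15] min(9,20)*10=90 best=192 → l++
[6,15] min(16,20)*9=144 best=192 → l++
[7,15] min(5,20)*8=40 best=192 → l++
[8,15] min(4,20)*7=28 best=192 → l++
[9,15] min(15,20)*6=90 best=192 → l++
[10,15] min(3,20)*5=15 best=192 → l++

l=11, r=15, best area=192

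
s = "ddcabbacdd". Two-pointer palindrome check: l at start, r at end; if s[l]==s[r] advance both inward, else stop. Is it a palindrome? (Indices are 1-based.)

[1,10] 'd'=='d' → l++,r--
[2,9] 'd'=='d' → l++,r--
[3,8] 'c'=='c' → l++,r--
[4,7] 'a'=='a' → l++,r--
[5,6] 'b'=='b' → l++,r--

palindrome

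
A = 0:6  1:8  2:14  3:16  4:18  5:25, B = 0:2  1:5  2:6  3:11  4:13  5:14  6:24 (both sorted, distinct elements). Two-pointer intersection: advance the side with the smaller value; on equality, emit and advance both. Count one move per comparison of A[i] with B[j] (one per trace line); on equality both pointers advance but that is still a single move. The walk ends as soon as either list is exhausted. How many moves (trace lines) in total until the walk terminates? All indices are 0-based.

10 moves

[i=0,j=0] 6>2 → j++
[i=0,j=1] 6>5 → j++
[i=0,j=2] 6==6 emit → i++,j++
[i=1,j=3] 8<11 → i++
[i=2,j=3] 14>11 → j++
[i=2,j=4] 14>13 → j++
[i=2,j=5] 14==14 emit → i++,j++
[i=3,j=6] 16<24 → i++
[i=4,j=6] 18<24 → i++
[i=5,j=6] 25>24 → j++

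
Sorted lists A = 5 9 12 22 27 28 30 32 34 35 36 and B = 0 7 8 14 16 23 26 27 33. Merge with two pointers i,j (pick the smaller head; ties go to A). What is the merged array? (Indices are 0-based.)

[0, 5, 7, 8, 9, 12, 14, 16, 22, 23, 26, 27, 27, 28, 30, 32, 33, 34, 35, 36]

i=0 j=0: A[i]=5>B[j]=0 take 0, j++
i=0 j=1: A[i]=5<=B[j]=7 take 5, i++
i=1 j=1: A[i]=9>B[j]=7 take 7, j++
i=1 j=2: A[i]=9>B[j]=8 take 8, j++
i=1 j=3: A[i]=9<=B[j]=14 take 9, i++
i=2 j=3: A[i]=12<=B[j]=14 take 12, i++
i=3 j=3: A[i]=22>B[j]=14 take 14, j++
i=3 j=4: A[i]=22>B[j]=16 take 16, j++
i=3 j=5: A[i]=22<=B[j]=23 take 22, i++
i=4 j=5: A[i]=27>B[j]=23 take 23, j++
i=4 j=6: A[i]=27>B[j]=26 take 26, j++
i=4 j=7: A[i]=27<=B[j]=27 take 27, i++
i=5 j=7: A[i]=28>B[j]=27 take 27, j++
i=5 j=8: A[i]=28<=B[j]=33 take 28, i++
i=6 j=8: A[i]=30<=B[j]=33 take 30, i++
i=7 j=8: A[i]=32<=B[j]=33 take 32, i++
i=8 j=8: A[i]=34>B[j]=33 take 33, j++
i=8 j=9: B done, take A[i]=34, i++
i=9 j=9: B done, take A[i]=35, i++
i=10 j=9: B done, take A[i]=36, i++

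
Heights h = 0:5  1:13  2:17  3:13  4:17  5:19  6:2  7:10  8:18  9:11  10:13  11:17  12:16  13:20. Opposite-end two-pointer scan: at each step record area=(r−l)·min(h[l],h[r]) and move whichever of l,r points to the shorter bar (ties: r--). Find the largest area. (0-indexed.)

[0,13] min(5,20)*13=65 best=65 * → l++
[1,13] min(13,20)*12=156 best=156 * → l++
[2,13] min(17,20)*11=187 best=187 * → l++
[3,13] min(13,20)*10=130 best=187 → l++
[4,13] min(17,20)*9=153 best=187 → l++
[5,13] min(19,20)*8=152 best=187 → l++
[6,13] min(2,20)*7=14 best=187 → l++
[7,13] min(10,20)*6=60 best=187 → l++
[8,13] min(18,20)*5=90 best=187 → l++
[9,13] min(11,20)*4=44 best=187 → l++
[10,13] min(13,20)*3=39 best=187 → l++
[11,13] min(17,20)*2=34 best=187 → l++
[12,13] min(16,20)*1=16 best=187 → l++

max area = 187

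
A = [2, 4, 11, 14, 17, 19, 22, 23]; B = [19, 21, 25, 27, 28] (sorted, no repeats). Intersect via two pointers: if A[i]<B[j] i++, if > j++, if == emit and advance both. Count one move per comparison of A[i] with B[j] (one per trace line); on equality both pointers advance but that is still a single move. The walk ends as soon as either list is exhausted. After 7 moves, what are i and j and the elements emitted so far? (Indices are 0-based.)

[i=0,j=0] 2<19 → i++
[i=1,j=0] 4<19 → i++
[i=2,j=0] 11<19 → i++
[i=3,j=0] 14<19 → i++
[i=4,j=0] 17<19 → i++
[i=5,j=0] 19==19 emit → i++,j++
[i=6,j=1] 22>21 → j++

i=6, j=2, emitted=[19]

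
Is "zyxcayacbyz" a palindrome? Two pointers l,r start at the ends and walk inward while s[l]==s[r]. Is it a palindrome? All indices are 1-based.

[1,11] 'z'=='z' → l++,r--
[2,10] 'y'=='y' → l++,r--
[3,9] 'x'!='b' → stop

not a palindrome (mismatch at 3,9)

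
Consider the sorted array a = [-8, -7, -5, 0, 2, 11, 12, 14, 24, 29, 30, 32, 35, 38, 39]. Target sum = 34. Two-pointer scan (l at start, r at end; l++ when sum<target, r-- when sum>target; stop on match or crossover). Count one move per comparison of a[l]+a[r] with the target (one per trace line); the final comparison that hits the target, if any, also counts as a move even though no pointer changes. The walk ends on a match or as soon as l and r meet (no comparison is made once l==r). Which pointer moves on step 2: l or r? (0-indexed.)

l

l=0 r=14: -8+39=31 <34, l++
l=1 r=14: -7+39=32 <34, l++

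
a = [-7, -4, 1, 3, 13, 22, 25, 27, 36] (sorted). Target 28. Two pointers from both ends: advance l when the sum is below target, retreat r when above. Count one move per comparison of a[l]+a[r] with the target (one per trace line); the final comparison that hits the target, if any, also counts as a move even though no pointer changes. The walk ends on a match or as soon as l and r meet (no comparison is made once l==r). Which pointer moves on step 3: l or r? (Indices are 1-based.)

l=1 r=9: -7+36=29 >28, r--
l=1 r=8: -7+27=20 <28, l++
l=2 r=8: -4+27=23 <28, l++

l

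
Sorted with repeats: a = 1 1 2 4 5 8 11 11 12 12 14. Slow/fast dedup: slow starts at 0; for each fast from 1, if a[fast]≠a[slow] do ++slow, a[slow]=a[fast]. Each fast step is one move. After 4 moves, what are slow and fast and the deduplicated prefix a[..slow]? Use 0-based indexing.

slow=0 fast=1: a[fast]=1=a[slow] dup, fast++
slow=0 fast=2: a[fast]=2≠a[slow]=1 write a[1]=2, slow++,fast++
slow=1 fast=3: a[fast]=4≠a[slow]=2 write a[2]=4, slow++,fast++
slow=2 fast=4: a[fast]=5≠a[slow]=4 write a[3]=5, slow++,fast++

slow=3, fast=5, prefix=[1, 2, 4, 5]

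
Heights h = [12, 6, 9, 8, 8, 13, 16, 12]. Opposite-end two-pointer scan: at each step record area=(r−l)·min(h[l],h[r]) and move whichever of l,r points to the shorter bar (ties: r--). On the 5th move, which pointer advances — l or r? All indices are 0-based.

l

l=0 r=7: min(12,12)*7=84 best=84 *, r--
l=0 r=6: min(12,16)*6=72 best=84, l++
l=1 r=6: min(6,16)*5=30 best=84, l++
l=2 r=6: min(9,16)*4=36 best=84, l++
l=3 r=6: min(8,16)*3=24 best=84, l++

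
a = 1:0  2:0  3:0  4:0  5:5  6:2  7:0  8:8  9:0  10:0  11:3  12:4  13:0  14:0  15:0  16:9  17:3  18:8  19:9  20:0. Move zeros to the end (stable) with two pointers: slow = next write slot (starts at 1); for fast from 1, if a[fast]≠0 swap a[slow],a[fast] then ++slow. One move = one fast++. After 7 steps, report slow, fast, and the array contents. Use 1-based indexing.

slow=3, fast=8, a=[5, 2, 0, 0, 0, 0, 0, 8, 0, 0, 3, 4, 0, 0, 0, 9, 3, 8, 9, 0]

(s=1,f=1) a[fast]=0 → fast++
(s=1,f=2) a[fast]=0 → fast++
(s=1,f=3) a[fast]=0 → fast++
(s=1,f=4) a[fast]=0 → fast++
(s=1,f=5) a[fast]=5≠0 swap→a[1]=5 → slow++,fast++
(s=2,f=6) a[fast]=2≠0 swap→a[2]=2 → slow++,fast++
(s=3,f=7) a[fast]=0 → fast++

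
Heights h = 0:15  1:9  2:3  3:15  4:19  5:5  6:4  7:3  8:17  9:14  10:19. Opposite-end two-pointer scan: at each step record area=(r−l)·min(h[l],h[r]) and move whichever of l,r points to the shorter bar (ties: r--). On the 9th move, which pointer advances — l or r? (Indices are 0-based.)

r

l=0 r=10: min(15,19)*10=150 best=150 *, l++
l=1 r=10: min(9,19)*9=81 best=150, l++
l=2 r=10: min(3,19)*8=24 best=150, l++
l=3 r=10: min(15,19)*7=105 best=150, l++
l=4 r=10: min(19,19)*6=114 best=150, r--
l=4 r=9: min(19,14)*5=70 best=150, r--
l=4 r=8: min(19,17)*4=68 best=150, r--
l=4 r=7: min(19,3)*3=9 best=150, r--
l=4 r=6: min(19,4)*2=8 best=150, r--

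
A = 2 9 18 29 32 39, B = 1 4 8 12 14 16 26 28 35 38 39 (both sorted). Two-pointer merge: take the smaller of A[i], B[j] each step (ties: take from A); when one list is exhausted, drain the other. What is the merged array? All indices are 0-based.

i=0 j=0: A[i]=2>B[j]=1 take 1, j++
i=0 j=1: A[i]=2<=B[j]=4 take 2, i++
i=1 j=1: A[i]=9>B[j]=4 take 4, j++
i=1 j=2: A[i]=9>B[j]=8 take 8, j++
i=1 j=3: A[i]=9<=B[j]=12 take 9, i++
i=2 j=3: A[i]=18>B[j]=12 take 12, j++
i=2 j=4: A[i]=18>B[j]=14 take 14, j++
i=2 j=5: A[i]=18>B[j]=16 take 16, j++
i=2 j=6: A[i]=18<=B[j]=26 take 18, i++
i=3 j=6: A[i]=29>B[j]=26 take 26, j++
i=3 j=7: A[i]=29>B[j]=28 take 28, j++
i=3 j=8: A[i]=29<=B[j]=35 take 29, i++
i=4 j=8: A[i]=32<=B[j]=35 take 32, i++
i=5 j=8: A[i]=39>B[j]=35 take 35, j++
i=5 j=9: A[i]=39>B[j]=38 take 38, j++
i=5 j=10: A[i]=39<=B[j]=39 take 39, i++
i=6 j=10: A done, take B[j]=39, j++

[1, 2, 4, 8, 9, 12, 14, 16, 18, 26, 28, 29, 32, 35, 38, 39, 39]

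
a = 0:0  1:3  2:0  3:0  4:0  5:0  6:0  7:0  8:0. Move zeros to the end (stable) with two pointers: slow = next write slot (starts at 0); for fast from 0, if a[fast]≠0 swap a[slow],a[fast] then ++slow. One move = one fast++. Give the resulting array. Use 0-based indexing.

[3, 0, 0, 0, 0, 0, 0, 0, 0]

slow=0 fast=0: a[fast]=0, fast++
slow=0 fast=1: a[fast]=3≠0 swap→a[0]=3, slow++,fast++
slow=1 fast=2: a[fast]=0, fast++
slow=1 fast=3: a[fast]=0, fast++
slow=1 fast=4: a[fast]=0, fast++
slow=1 fast=5: a[fast]=0, fast++
slow=1 fast=6: a[fast]=0, fast++
slow=1 fast=7: a[fast]=0, fast++
slow=1 fast=8: a[fast]=0, fast++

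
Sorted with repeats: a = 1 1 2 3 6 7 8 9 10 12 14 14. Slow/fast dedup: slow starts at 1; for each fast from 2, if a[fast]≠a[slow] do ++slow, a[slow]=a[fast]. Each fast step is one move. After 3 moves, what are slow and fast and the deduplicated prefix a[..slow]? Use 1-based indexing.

slow=3, fast=5, prefix=[1, 2, 3]

(s=1,f=2) a[fast]=1=a[slow] dup → fast++
(s=1,f=3) a[fast]=2≠a[slow]=1 write a[2]=2 → slow++,fast++
(s=2,f=4) a[fast]=3≠a[slow]=2 write a[3]=3 → slow++,fast++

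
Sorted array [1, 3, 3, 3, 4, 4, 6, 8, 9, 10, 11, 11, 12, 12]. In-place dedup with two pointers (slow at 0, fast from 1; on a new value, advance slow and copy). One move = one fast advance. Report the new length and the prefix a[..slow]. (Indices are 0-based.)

(s=0,f=1) a[fast]=3≠a[slow]=1 write a[1]=3 → slow++,fast++
(s=1,f=2) a[fast]=3=a[slow] dup → fast++
(s=1,f=3) a[fast]=3=a[slow] dup → fast++
(s=1,f=4) a[fast]=4≠a[slow]=3 write a[2]=4 → slow++,fast++
(s=2,f=5) a[fast]=4=a[slow] dup → fast++
(s=2,f=6) a[fast]=6≠a[slow]=4 write a[3]=6 → slow++,fast++
(s=3,f=7) a[fast]=8≠a[slow]=6 write a[4]=8 → slow++,fast++
(s=4,f=8) a[fast]=9≠a[slow]=8 write a[5]=9 → slow++,fast++
(s=5,f=9) a[fast]=10≠a[slow]=9 write a[6]=10 → slow++,fast++
(s=6,f=10) a[fast]=11≠a[slow]=10 write a[7]=11 → slow++,fast++
(s=7,f=11) a[fast]=11=a[slow] dup → fast++
(s=7,f=12) a[fast]=12≠a[slow]=11 write a[8]=12 → slow++,fast++
(s=8,f=13) a[fast]=12=a[slow] dup → fast++

length 9; prefix = [1, 3, 4, 6, 8, 9, 10, 11, 12]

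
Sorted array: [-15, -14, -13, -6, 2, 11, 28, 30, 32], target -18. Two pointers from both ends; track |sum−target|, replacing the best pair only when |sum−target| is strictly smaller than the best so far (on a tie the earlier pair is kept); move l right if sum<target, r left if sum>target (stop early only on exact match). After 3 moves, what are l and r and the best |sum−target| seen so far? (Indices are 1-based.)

l=1, r=6, best |Δ|=31

l=1 r=9: -15+32=17 d=35 *, r--
l=1 r=8: -15+30=15 d=33 *, r--
l=1 r=7: -15+28=13 d=31 *, r--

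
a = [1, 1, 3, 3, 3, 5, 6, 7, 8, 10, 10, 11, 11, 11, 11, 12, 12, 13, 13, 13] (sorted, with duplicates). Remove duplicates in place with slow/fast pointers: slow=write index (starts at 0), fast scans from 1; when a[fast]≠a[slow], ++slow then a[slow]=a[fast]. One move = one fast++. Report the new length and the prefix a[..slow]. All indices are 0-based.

length 10; prefix = [1, 3, 5, 6, 7, 8, 10, 11, 12, 13]

slow=0 fast=1: a[fast]=1=a[slow] dup, fast++
slow=0 fast=2: a[fast]=3≠a[slow]=1 write a[1]=3, slow++,fast++
slow=1 fast=3: a[fast]=3=a[slow] dup, fast++
slow=1 fast=4: a[fast]=3=a[slow] dup, fast++
slow=1 fast=5: a[fast]=5≠a[slow]=3 write a[2]=5, slow++,fast++
slow=2 fast=6: a[fast]=6≠a[slow]=5 write a[3]=6, slow++,fast++
slow=3 fast=7: a[fast]=7≠a[slow]=6 write a[4]=7, slow++,fast++
slow=4 fast=8: a[fast]=8≠a[slow]=7 write a[5]=8, slow++,fast++
slow=5 fast=9: a[fast]=10≠a[slow]=8 write a[6]=10, slow++,fast++
slow=6 fast=10: a[fast]=10=a[slow] dup, fast++
slow=6 fast=11: a[fast]=11≠a[slow]=10 write a[7]=11, slow++,fast++
slow=7 fast=12: a[fast]=11=a[slow] dup, fast++
slow=7 fast=13: a[fast]=11=a[slow] dup, fast++
slow=7 fast=14: a[fast]=11=a[slow] dup, fast++
slow=7 fast=15: a[fast]=12≠a[slow]=11 write a[8]=12, slow++,fast++
slow=8 fast=16: a[fast]=12=a[slow] dup, fast++
slow=8 fast=17: a[fast]=13≠a[slow]=12 write a[9]=13, slow++,fast++
slow=9 fast=18: a[fast]=13=a[slow] dup, fast++
slow=9 fast=19: a[fast]=13=a[slow] dup, fast++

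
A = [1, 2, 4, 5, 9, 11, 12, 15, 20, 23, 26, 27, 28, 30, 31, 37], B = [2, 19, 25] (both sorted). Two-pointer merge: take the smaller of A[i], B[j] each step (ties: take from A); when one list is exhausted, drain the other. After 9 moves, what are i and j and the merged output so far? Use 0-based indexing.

i=8, j=1, merged so far=[1, 2, 2, 4, 5, 9, 11, 12, 15]

i=0 j=0: A[i]=1<=B[j]=2 take 1, i++
i=1 j=0: A[i]=2<=B[j]=2 take 2, i++
i=2 j=0: A[i]=4>B[j]=2 take 2, j++
i=2 j=1: A[i]=4<=B[j]=19 take 4, i++
i=3 j=1: A[i]=5<=B[j]=19 take 5, i++
i=4 j=1: A[i]=9<=B[j]=19 take 9, i++
i=5 j=1: A[i]=11<=B[j]=19 take 11, i++
i=6 j=1: A[i]=12<=B[j]=19 take 12, i++
i=7 j=1: A[i]=15<=B[j]=19 take 15, i++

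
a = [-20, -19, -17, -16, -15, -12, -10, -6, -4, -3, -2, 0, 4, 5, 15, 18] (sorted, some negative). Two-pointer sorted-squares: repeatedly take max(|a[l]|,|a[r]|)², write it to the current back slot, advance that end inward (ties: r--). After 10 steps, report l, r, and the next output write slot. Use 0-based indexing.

l=0 r=15: |-20|>|18| out[15]=400, l++
l=1 r=15: |-19|>|18| out[14]=361, l++
l=2 r=15: |-17|<=|18| out[13]=324, r--
l=2 r=14: |-17|>|15| out[12]=289, l++
l=3 r=14: |-16|>|15| out[11]=256, l++
l=4 r=14: |-15|<=|15| out[10]=225, r--
l=4 r=13: |-15|>|5| out[9]=225, l++
l=5 r=13: |-12|>|5| out[8]=144, l++
l=6 r=13: |-10|>|5| out[7]=100, l++
l=7 r=13: |-6|>|5| out[6]=36, l++

l=8, r=13, next write slot=5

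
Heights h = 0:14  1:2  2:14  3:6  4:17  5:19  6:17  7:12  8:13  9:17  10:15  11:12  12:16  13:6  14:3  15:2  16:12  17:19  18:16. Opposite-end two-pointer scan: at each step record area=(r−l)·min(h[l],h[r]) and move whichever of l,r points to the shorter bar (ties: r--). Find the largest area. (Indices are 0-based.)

max area = 252

[0,18] min(14,16)*18=252 best=252 * → l++
[1,18] min(2,16)*17=34 best=252 → l++
[2,18] min(14,16)*16=224 best=252 → l++
[3,18] min(6,16)*15=90 best=252 → l++
[4,18] min(17,16)*14=224 best=252 → r--
[4,17] min(17,19)*13=221 best=252 → l++
[5,17] min(19,19)*12=228 best=252 → r--
[5,16] min(19,12)*11=132 best=252 → r--
[5,15] min(19,2)*10=20 best=252 → r--
[5,14] min(19,3)*9=27 best=252 → r--
[5,13] min(19,6)*8=48 best=252 → r--
[5,12] min(19,16)*7=112 best=252 → r--
[5,11] min(19,12)*6=72 best=252 → r--
[5,10] min(19,15)*5=75 best=252 → r--
[5,9] min(19,17)*4=68 best=252 → r--
[5,8] min(19,13)*3=39 best=252 → r--
[5,7] min(19,12)*2=24 best=252 → r--
[5,6] min(19,17)*1=17 best=252 → r--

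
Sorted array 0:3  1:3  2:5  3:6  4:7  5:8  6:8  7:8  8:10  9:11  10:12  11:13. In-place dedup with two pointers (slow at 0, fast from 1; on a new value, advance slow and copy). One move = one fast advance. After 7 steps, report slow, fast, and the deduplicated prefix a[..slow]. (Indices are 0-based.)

slow=4, fast=8, prefix=[3, 5, 6, 7, 8]

(s=0,f=1) a[fast]=3=a[slow] dup → fast++
(s=0,f=2) a[fast]=5≠a[slow]=3 write a[1]=5 → slow++,fast++
(s=1,f=3) a[fast]=6≠a[slow]=5 write a[2]=6 → slow++,fast++
(s=2,f=4) a[fast]=7≠a[slow]=6 write a[3]=7 → slow++,fast++
(s=3,f=5) a[fast]=8≠a[slow]=7 write a[4]=8 → slow++,fast++
(s=4,f=6) a[fast]=8=a[slow] dup → fast++
(s=4,f=7) a[fast]=8=a[slow] dup → fast++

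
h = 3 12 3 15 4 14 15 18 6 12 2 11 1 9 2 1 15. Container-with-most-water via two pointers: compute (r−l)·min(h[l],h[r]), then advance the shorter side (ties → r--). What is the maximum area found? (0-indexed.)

l=0 r=16: min(3,15)*16=48 best=48 *, l++
l=1 r=16: min(12,15)*15=180 best=180 *, l++
l=2 r=16: min(3,15)*14=42 best=180, l++
l=3 r=16: min(15,15)*13=195 best=195 *, r--
l=3 r=15: min(15,1)*12=12 best=195, r--
l=3 r=14: min(15,2)*11=22 best=195, r--
l=3 r=13: min(15,9)*10=90 best=195, r--
l=3 r=12: min(15,1)*9=9 best=195, r--
l=3 r=11: min(15,11)*8=88 best=195, r--
l=3 r=10: min(15,2)*7=14 best=195, r--
l=3 r=9: min(15,12)*6=72 best=195, r--
l=3 r=8: min(15,6)*5=30 best=195, r--
l=3 r=7: min(15,18)*4=60 best=195, l++
l=4 r=7: min(4,18)*3=12 best=195, l++
l=5 r=7: min(14,18)*2=28 best=195, l++
l=6 r=7: min(15,18)*1=15 best=195, l++

max area = 195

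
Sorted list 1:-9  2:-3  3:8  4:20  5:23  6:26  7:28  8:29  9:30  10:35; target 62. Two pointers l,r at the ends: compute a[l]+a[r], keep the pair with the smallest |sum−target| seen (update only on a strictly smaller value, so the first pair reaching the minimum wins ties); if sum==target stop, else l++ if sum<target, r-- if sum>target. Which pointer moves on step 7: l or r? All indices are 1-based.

r

[1,10] -9+35=26 d=36 * → l++
[2,10] -3+35=32 d=30 * → l++
[3,10] 8+35=43 d=19 * → l++
[4,10] 20+35=55 d=7 * → l++
[5,10] 23+35=58 d=4 * → l++
[6,10] 26+35=61 d=1 * → l++
[7,10] 28+35=63 d=1 → r--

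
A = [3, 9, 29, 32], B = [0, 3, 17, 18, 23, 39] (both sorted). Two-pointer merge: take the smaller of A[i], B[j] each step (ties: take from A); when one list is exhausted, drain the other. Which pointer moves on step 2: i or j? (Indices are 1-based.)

i

i=1 j=1: A[i]=3>B[j]=0 take 0, j++
i=1 j=2: A[i]=3<=B[j]=3 take 3, i++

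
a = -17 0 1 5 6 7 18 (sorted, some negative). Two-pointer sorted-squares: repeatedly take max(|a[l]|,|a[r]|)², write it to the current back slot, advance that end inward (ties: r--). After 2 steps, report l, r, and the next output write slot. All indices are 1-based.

[1,7] |-17|<=|18| out[7]=324 → r--
[1,6] |-17|>|7| out[6]=289 → l++

l=2, r=6, next write slot=5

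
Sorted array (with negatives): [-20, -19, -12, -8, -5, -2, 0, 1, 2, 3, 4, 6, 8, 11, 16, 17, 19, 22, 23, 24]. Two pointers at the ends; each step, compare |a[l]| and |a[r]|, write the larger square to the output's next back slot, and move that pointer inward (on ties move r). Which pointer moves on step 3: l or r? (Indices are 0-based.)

[0,19] |-20|<=|24| out[19]=576 → r--
[0,18] |-20|<=|23| out[18]=529 → r--
[0,17] |-20|<=|22| out[17]=484 → r--

r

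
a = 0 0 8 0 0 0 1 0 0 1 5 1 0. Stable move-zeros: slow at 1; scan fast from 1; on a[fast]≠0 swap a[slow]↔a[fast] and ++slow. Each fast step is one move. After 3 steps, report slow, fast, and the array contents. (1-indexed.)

slow=2, fast=4, a=[8, 0, 0, 0, 0, 0, 1, 0, 0, 1, 5, 1, 0]

slow=1 fast=1: a[fast]=0, fast++
slow=1 fast=2: a[fast]=0, fast++
slow=1 fast=3: a[fast]=8≠0 swap→a[1]=8, slow++,fast++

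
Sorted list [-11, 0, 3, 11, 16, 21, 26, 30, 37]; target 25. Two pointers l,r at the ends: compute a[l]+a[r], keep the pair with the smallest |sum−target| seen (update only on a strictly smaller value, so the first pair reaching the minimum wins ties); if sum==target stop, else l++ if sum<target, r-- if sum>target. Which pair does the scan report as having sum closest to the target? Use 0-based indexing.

l=0 r=8: -11+37=26 d=1 *, r--
l=0 r=7: -11+30=19 d=6, l++
l=1 r=7: 0+30=30 d=5, r--
l=1 r=6: 0+26=26 d=1, r--
l=1 r=5: 0+21=21 d=4, l++
l=2 r=5: 3+21=24 d=1, l++
l=3 r=5: 11+21=32 d=7, r--
l=3 r=4: 11+16=27 d=2, r--

pair (-11, 37) with sum 26 (|Δ|=1)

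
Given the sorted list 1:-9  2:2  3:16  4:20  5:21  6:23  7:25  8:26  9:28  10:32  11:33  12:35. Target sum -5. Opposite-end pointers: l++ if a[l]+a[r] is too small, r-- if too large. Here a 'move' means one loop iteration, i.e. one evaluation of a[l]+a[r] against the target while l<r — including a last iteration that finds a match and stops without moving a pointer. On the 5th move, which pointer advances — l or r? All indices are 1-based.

r

l=1 r=12: -9+35=26 >-5, r--
l=1 r=11: -9+33=24 >-5, r--
l=1 r=10: -9+32=23 >-5, r--
l=1 r=9: -9+28=19 >-5, r--
l=1 r=8: -9+26=17 >-5, r--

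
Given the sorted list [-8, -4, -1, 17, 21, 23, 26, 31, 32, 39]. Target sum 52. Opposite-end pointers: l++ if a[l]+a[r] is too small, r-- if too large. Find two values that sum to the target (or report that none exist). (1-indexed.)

l=1 r=10: -8+39=31 <52, l++
l=2 r=10: -4+39=35 <52, l++
l=3 r=10: -1+39=38 <52, l++
l=4 r=10: 17+39=56 >52, r--
l=4 r=9: 17+32=49 <52, l++
l=5 r=9: 21+32=53 >52, r--
l=5 r=8: 21+31=52, found

(21, 31)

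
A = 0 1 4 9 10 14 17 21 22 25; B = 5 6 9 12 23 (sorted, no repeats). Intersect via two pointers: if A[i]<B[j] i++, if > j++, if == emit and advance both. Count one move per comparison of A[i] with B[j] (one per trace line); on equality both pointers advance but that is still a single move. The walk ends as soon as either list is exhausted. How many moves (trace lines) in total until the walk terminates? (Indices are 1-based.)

13 moves

[i=1,j=1] 0<5 → i++
[i=2,j=1] 1<5 → i++
[i=3,j=1] 4<5 → i++
[i=4,j=1] 9>5 → j++
[i=4,j=2] 9>6 → j++
[i=4,j=3] 9==9 emit → i++,j++
[i=5,j=4] 10<12 → i++
[i=6,j=4] 14>12 → j++
[i=6,j=5] 14<23 → i++
[i=7,j=5] 17<23 → i++
[i=8,j=5] 21<23 → i++
[i=9,j=5] 22<23 → i++
[i=10,j=5] 25>23 → j++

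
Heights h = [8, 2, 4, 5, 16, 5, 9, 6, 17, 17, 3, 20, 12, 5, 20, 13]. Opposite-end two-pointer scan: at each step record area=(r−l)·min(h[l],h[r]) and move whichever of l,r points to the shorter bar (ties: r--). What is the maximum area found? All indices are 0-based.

l=0 r=15: min(8,13)*15=120 best=120 *, l++
l=1 r=15: min(2,13)*14=28 best=120, l++
l=2 r=15: min(4,13)*13=52 best=120, l++
l=3 r=15: min(5,13)*12=60 best=120, l++
l=4 r=15: min(16,13)*11=143 best=143 *, r--
l=4 r=14: min(16,20)*10=160 best=160 *, l++
l=5 r=14: min(5,20)*9=45 best=160, l++
l=6 r=14: min(9,20)*8=72 best=160, l++
l=7 r=14: min(6,20)*7=42 best=160, l++
l=8 r=14: min(17,20)*6=102 best=160, l++
l=9 r=14: min(17,20)*5=85 best=160, l++
l=10 r=14: min(3,20)*4=12 best=160, l++
l=11 r=14: min(20,20)*3=60 best=160, r--
l=11 r=13: min(20,5)*2=10 best=160, r--
l=11 r=12: min(20,12)*1=12 best=160, r--

max area = 160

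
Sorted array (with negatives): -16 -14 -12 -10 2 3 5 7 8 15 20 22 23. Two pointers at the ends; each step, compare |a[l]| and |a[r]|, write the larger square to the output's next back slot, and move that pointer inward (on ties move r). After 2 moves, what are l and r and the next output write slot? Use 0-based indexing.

l=0 r=12: |-16|<=|23| out[12]=529, r--
l=0 r=11: |-16|<=|22| out[11]=484, r--

l=0, r=10, next write slot=10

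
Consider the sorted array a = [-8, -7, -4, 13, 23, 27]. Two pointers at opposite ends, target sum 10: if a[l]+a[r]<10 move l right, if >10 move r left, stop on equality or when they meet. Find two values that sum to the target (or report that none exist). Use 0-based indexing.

[0,5] -8+27=19 >10 → r--
[0,4] -8+23=15 >10 → r--
[0,3] -8+13=5 <10 → l++
[1,3] -7+13=6 <10 → l++
[2,3] -4+13=9 <10 → l++

no pair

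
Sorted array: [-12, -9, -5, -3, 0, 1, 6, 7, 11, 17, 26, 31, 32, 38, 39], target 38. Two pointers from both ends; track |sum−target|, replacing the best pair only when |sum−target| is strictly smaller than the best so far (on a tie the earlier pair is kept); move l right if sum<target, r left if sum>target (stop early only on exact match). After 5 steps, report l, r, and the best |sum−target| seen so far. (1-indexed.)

l=1 r=15: -12+39=27 d=11 *, l++
l=2 r=15: -9+39=30 d=8 *, l++
l=3 r=15: -5+39=34 d=4 *, l++
l=4 r=15: -3+39=36 d=2 *, l++
l=5 r=15: 0+39=39 d=1 *, r--

l=5, r=14, best |Δ|=1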